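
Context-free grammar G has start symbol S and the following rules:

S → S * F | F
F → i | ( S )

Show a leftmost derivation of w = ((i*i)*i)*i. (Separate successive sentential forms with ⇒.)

S ⇒ S*F ⇒ F*F ⇒ (S)*F ⇒ (S*F)*F ⇒ (F*F)*F ⇒ ((S)*F)*F ⇒ ((S*F)*F)*F ⇒ ((F*F)*F)*F ⇒ ((i*F)*F)*F ⇒ ((i*i)*F)*F ⇒ ((i*i)*i)*F ⇒ ((i*i)*i)*i

S ⇒ S*F   [S → S * F]
S*F ⇒ F*F   [S → F]
F*F ⇒ (S)*F   [F → ( S )]
(S)*F ⇒ (S*F)*F   [S → S * F]
(S*F)*F ⇒ (F*F)*F   [S → F]
(F*F)*F ⇒ ((S)*F)*F   [F → ( S )]
((S)*F)*F ⇒ ((S*F)*F)*F   [S → S * F]
((S*F)*F)*F ⇒ ((F*F)*F)*F   [S → F]
((F*F)*F)*F ⇒ ((i*F)*F)*F   [F → i]
((i*F)*F)*F ⇒ ((i*i)*F)*F   [F → i]
((i*i)*F)*F ⇒ ((i*i)*i)*F   [F → i]
((i*i)*i)*F ⇒ ((i*i)*i)*i   [F → i]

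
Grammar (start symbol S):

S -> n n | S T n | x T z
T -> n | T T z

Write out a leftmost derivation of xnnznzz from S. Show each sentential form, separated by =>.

S => xTz => xTTzz => xTTzTzz => xnTzTzz => xnnzTzz => xnnznzz

S => xTz   [S -> x T z]
xTz => xTTzz   [T -> T T z]
xTTzz => xTTzTzz   [T -> T T z]
xTTzTzz => xnTzTzz   [T -> n]
xnTzTzz => xnnzTzz   [T -> n]
xnnzTzz => xnnznzz   [T -> n]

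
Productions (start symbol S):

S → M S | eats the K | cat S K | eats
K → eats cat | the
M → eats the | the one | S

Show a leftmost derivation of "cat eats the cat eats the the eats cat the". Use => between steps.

S => cat S K   [S → cat S K]
cat S K => cat M S K   [S → M S]
cat M S K => cat eats the S K   [M → eats the]
cat eats the S K => cat eats the cat S K K   [S → cat S K]
cat eats the cat S K K => cat eats the cat eats the K K K   [S → eats the K]
cat eats the cat eats the K K K => cat eats the cat eats the the K K   [K → the]
cat eats the cat eats the the K K => cat eats the cat eats the the eats cat K   [K → eats cat]
cat eats the cat eats the the eats cat K => cat eats the cat eats the the eats cat the   [K → the]

S => cat S K => cat M S K => cat eats the S K => cat eats the cat S K K => cat eats the cat eats the K K K => cat eats the cat eats the the K K => cat eats the cat eats the the eats cat K => cat eats the cat eats the the eats cat the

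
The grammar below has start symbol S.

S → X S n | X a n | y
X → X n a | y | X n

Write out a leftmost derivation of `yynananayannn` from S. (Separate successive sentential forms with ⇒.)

S ⇒ XSn ⇒ ySn ⇒ yXSnn ⇒ yXnaSnn ⇒ yXnanaSnn ⇒ yXnananaSnn ⇒ yynananaSnn ⇒ yynananaXannn ⇒ yynananayannn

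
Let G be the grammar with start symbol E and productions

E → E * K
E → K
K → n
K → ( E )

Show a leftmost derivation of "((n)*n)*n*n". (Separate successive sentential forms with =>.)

E => E*K => E*K*K => K*K*K => (E)*K*K => (E*K)*K*K => (K*K)*K*K => ((E)*K)*K*K => ((K)*K)*K*K => ((n)*K)*K*K => ((n)*n)*K*K => ((n)*n)*n*K => ((n)*n)*n*n

E => E*K   [E → E * K]
E*K => E*K*K   [E → E * K]
E*K*K => K*K*K   [E → K]
K*K*K => (E)*K*K   [K → ( E )]
(E)*K*K => (E*K)*K*K   [E → E * K]
(E*K)*K*K => (K*K)*K*K   [E → K]
(K*K)*K*K => ((E)*K)*K*K   [K → ( E )]
((E)*K)*K*K => ((K)*K)*K*K   [E → K]
((K)*K)*K*K => ((n)*K)*K*K   [K → n]
((n)*K)*K*K => ((n)*n)*K*K   [K → n]
((n)*n)*K*K => ((n)*n)*n*K   [K → n]
((n)*n)*n*K => ((n)*n)*n*n   [K → n]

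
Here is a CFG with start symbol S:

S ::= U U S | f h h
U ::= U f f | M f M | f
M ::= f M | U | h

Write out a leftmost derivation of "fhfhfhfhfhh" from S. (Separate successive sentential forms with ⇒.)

S ⇒ UUS   [S ::= U U S]
UUS ⇒ MfMUS   [U ::= M f M]
MfMUS ⇒ fMfMUS   [M ::= f M]
fMfMUS ⇒ fhfMUS   [M ::= h]
fhfMUS ⇒ fhfhUS   [M ::= h]
fhfhUS ⇒ fhfhMfMS   [U ::= M f M]
fhfhMfMS ⇒ fhfhfMfMS   [M ::= f M]
fhfhfMfMS ⇒ fhfhfhfMS   [M ::= h]
fhfhfhfMS ⇒ fhfhfhfhS   [M ::= h]
fhfhfhfhS ⇒ fhfhfhfhfhh   [S ::= f h h]

S ⇒ UUS ⇒ MfMUS ⇒ fMfMUS ⇒ fhfMUS ⇒ fhfhUS ⇒ fhfhMfMS ⇒ fhfhfMfMS ⇒ fhfhfhfMS ⇒ fhfhfhfhS ⇒ fhfhfhfhfhh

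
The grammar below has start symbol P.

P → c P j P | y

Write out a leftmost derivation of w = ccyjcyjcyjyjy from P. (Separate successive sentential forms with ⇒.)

P ⇒ cPjP   [P → c P j P]
cPjP ⇒ ccPjPjP   [P → c P j P]
ccPjPjP ⇒ ccyjPjP   [P → y]
ccyjPjP ⇒ ccyjcPjPjP   [P → c P j P]
ccyjcPjPjP ⇒ ccyjcyjPjP   [P → y]
ccyjcyjPjP ⇒ ccyjcyjcPjPjP   [P → c P j P]
ccyjcyjcPjPjP ⇒ ccyjcyjcyjPjP   [P → y]
ccyjcyjcyjPjP ⇒ ccyjcyjcyjyjP   [P → y]
ccyjcyjcyjyjP ⇒ ccyjcyjcyjyjy   [P → y]

P ⇒ cPjP ⇒ ccPjPjP ⇒ ccyjPjP ⇒ ccyjcPjPjP ⇒ ccyjcyjPjP ⇒ ccyjcyjcPjPjP ⇒ ccyjcyjcyjPjP ⇒ ccyjcyjcyjyjP ⇒ ccyjcyjcyjyjy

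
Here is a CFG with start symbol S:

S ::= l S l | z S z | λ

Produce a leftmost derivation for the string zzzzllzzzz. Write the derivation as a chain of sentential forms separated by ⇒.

S ⇒ zSz   [S ::= z S z]
zSz ⇒ zzSzz   [S ::= z S z]
zzSzz ⇒ zzzSzzz   [S ::= z S z]
zzzSzzz ⇒ zzzzSzzzz   [S ::= z S z]
zzzzSzzzz ⇒ zzzzlSlzzzz   [S ::= l S l]
zzzzlSlzzzz ⇒ zzzzllzzzz   [S ::= λ]

S ⇒ zSz ⇒ zzSzz ⇒ zzzSzzz ⇒ zzzzSzzzz ⇒ zzzzlSlzzzz ⇒ zzzzllzzzz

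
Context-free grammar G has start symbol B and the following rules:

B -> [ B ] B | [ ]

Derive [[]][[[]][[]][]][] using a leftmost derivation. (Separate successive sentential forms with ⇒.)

B ⇒ [B]B   [B -> [ B ] B]
[B]B ⇒ [[]]B   [B -> [ ]]
[[]]B ⇒ [[]][B]B   [B -> [ B ] B]
[[]][B]B ⇒ [[]][[B]B]B   [B -> [ B ] B]
[[]][[B]B]B ⇒ [[]][[[]]B]B   [B -> [ ]]
[[]][[[]]B]B ⇒ [[]][[[]][B]B]B   [B -> [ B ] B]
[[]][[[]][B]B]B ⇒ [[]][[[]][[]]B]B   [B -> [ ]]
[[]][[[]][[]]B]B ⇒ [[]][[[]][[]][]]B   [B -> [ ]]
[[]][[[]][[]][]]B ⇒ [[]][[[]][[]][]][]   [B -> [ ]]

B ⇒ [B]B ⇒ [[]]B ⇒ [[]][B]B ⇒ [[]][[B]B]B ⇒ [[]][[[]]B]B ⇒ [[]][[[]][B]B]B ⇒ [[]][[[]][[]]B]B ⇒ [[]][[[]][[]][]]B ⇒ [[]][[[]][[]][]][]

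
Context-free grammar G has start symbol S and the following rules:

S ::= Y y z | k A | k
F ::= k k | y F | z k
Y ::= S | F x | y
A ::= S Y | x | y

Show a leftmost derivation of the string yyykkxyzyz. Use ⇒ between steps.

S ⇒ Yyz ⇒ Syz ⇒ Yyzyz ⇒ Fxyzyz ⇒ yFxyzyz ⇒ yyFxyzyz ⇒ yyyFxyzyz ⇒ yyykkxyzyz

S ⇒ Yyz   [S ::= Y y z]
Yyz ⇒ Syz   [Y ::= S]
Syz ⇒ Yyzyz   [S ::= Y y z]
Yyzyz ⇒ Fxyzyz   [Y ::= F x]
Fxyzyz ⇒ yFxyzyz   [F ::= y F]
yFxyzyz ⇒ yyFxyzyz   [F ::= y F]
yyFxyzyz ⇒ yyyFxyzyz   [F ::= y F]
yyyFxyzyz ⇒ yyykkxyzyz   [F ::= k k]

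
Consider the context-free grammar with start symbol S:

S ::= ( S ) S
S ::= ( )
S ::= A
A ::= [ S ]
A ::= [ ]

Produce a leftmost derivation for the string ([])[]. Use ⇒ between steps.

S ⇒ (S)S   [S ::= ( S ) S]
(S)S ⇒ (A)S   [S ::= A]
(A)S ⇒ ([])S   [A ::= [ ]]
([])S ⇒ ([])A   [S ::= A]
([])A ⇒ ([])[]   [A ::= [ ]]

S ⇒ (S)S ⇒ (A)S ⇒ ([])S ⇒ ([])A ⇒ ([])[]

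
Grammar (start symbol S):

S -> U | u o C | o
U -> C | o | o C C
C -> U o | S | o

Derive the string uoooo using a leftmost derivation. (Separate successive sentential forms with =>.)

S => uoC   [S -> u o C]
uoC => uoUo   [C -> U o]
uoUo => uoCo   [U -> C]
uoCo => uoUoo   [C -> U o]
uoUoo => uoCoo   [U -> C]
uoCoo => uoSoo   [C -> S]
uoSoo => uoooo   [S -> o]

S => uoC => uoUo => uoCo => uoUoo => uoCoo => uoSoo => uoooo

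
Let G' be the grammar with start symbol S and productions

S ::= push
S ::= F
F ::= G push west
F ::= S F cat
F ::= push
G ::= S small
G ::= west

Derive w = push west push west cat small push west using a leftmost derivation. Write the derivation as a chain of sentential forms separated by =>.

S => F   [S ::= F]
F => G push west   [F ::= G push west]
G push west => S small push west   [G ::= S small]
S small push west => F small push west   [S ::= F]
F small push west => S F cat small push west   [F ::= S F cat]
S F cat small push west => F F cat small push west   [S ::= F]
F F cat small push west => push F cat small push west   [F ::= push]
push F cat small push west => push G push west cat small push west   [F ::= G push west]
push G push west cat small push west => push west push west cat small push west   [G ::= west]

S => F => G push west => S small push west => F small push west => S F cat small push west => F F cat small push west => push F cat small push west => push G push west cat small push west => push west push west cat small push west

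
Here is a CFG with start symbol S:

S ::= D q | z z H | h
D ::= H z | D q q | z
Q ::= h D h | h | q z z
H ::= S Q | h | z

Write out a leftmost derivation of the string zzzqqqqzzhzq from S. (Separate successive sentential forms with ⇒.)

S ⇒ Dq ⇒ Hzq ⇒ SQzq ⇒ zzHQzq ⇒ zzSQQzq ⇒ zzDqQQzq ⇒ zzDqqqQQzq ⇒ zzzqqqQQzq ⇒ zzzqqqqzzQzq ⇒ zzzqqqqzzhzq

S ⇒ Dq   [S ::= D q]
Dq ⇒ Hzq   [D ::= H z]
Hzq ⇒ SQzq   [H ::= S Q]
SQzq ⇒ zzHQzq   [S ::= z z H]
zzHQzq ⇒ zzSQQzq   [H ::= S Q]
zzSQQzq ⇒ zzDqQQzq   [S ::= D q]
zzDqQQzq ⇒ zzDqqqQQzq   [D ::= D q q]
zzDqqqQQzq ⇒ zzzqqqQQzq   [D ::= z]
zzzqqqQQzq ⇒ zzzqqqqzzQzq   [Q ::= q z z]
zzzqqqqzzQzq ⇒ zzzqqqqzzhzq   [Q ::= h]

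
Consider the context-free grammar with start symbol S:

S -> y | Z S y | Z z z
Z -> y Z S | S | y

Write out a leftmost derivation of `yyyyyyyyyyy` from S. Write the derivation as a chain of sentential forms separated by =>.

S => ZSy   [S -> Z S y]
ZSy => ySy   [Z -> y]
ySy => yZSyy   [S -> Z S y]
yZSyy => ySSyy   [Z -> S]
ySSyy => yZSySyy   [S -> Z S y]
yZSySyy => yySySyy   [Z -> y]
yySySyy => yyZSyySyy   [S -> Z S y]
yyZSyySyy => yyyZSSyySyy   [Z -> y Z S]
yyyZSSyySyy => yyyySSyySyy   [Z -> y]
yyyySSyySyy => yyyyySyySyy   [S -> y]
yyyyySyySyy => yyyyyyyySyy   [S -> y]
yyyyyyyySyy => yyyyyyyyyyy   [S -> y]

S => ZSy => ySy => yZSyy => ySSyy => yZSySyy => yySySyy => yyZSyySyy => yyyZSSyySyy => yyyySSyySyy => yyyyySyySyy => yyyyyyyySyy => yyyyyyyyyyy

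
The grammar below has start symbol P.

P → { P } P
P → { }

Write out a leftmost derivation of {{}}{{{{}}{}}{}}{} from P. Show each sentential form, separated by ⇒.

P ⇒ {P}P   [P → { P } P]
{P}P ⇒ {{}}P   [P → { }]
{{}}P ⇒ {{}}{P}P   [P → { P } P]
{{}}{P}P ⇒ {{}}{{P}P}P   [P → { P } P]
{{}}{{P}P}P ⇒ {{}}{{{P}P}P}P   [P → { P } P]
{{}}{{{P}P}P}P ⇒ {{}}{{{{}}P}P}P   [P → { }]
{{}}{{{{}}P}P}P ⇒ {{}}{{{{}}{}}P}P   [P → { }]
{{}}{{{{}}{}}P}P ⇒ {{}}{{{{}}{}}{}}P   [P → { }]
{{}}{{{{}}{}}{}}P ⇒ {{}}{{{{}}{}}{}}{}   [P → { }]

P⇒{P}P⇒{{}}P⇒{{}}{P}P⇒{{}}{{P}P}P⇒{{}}{{{P}P}P}P⇒{{}}{{{{}}P}P}P⇒{{}}{{{{}}{}}P}P⇒{{}}{{{{}}{}}{}}P⇒{{}}{{{{}}{}}{}}{}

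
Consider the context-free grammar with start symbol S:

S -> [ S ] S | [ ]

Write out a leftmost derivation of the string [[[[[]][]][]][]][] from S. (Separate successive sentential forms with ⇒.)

S ⇒ [S]S ⇒ [[S]S]S ⇒ [[[S]S]S]S ⇒ [[[[S]S]S]S]S ⇒ [[[[[]]S]S]S]S ⇒ [[[[[]][]]S]S]S ⇒ [[[[[]][]][]]S]S ⇒ [[[[[]][]][]][]]S ⇒ [[[[[]][]][]][]][]

S ⇒ [S]S   [S -> [ S ] S]
[S]S ⇒ [[S]S]S   [S -> [ S ] S]
[[S]S]S ⇒ [[[S]S]S]S   [S -> [ S ] S]
[[[S]S]S]S ⇒ [[[[S]S]S]S]S   [S -> [ S ] S]
[[[[S]S]S]S]S ⇒ [[[[[]]S]S]S]S   [S -> [ ]]
[[[[[]]S]S]S]S ⇒ [[[[[]][]]S]S]S   [S -> [ ]]
[[[[[]][]]S]S]S ⇒ [[[[[]][]][]]S]S   [S -> [ ]]
[[[[[]][]][]]S]S ⇒ [[[[[]][]][]][]]S   [S -> [ ]]
[[[[[]][]][]][]]S ⇒ [[[[[]][]][]][]][]   [S -> [ ]]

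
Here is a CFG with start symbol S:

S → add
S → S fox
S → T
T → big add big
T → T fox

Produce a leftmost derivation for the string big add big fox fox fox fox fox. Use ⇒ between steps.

S ⇒ S fox   [S → S fox]
S fox ⇒ T fox   [S → T]
T fox ⇒ T fox fox   [T → T fox]
T fox fox ⇒ T fox fox fox   [T → T fox]
T fox fox fox ⇒ T fox fox fox fox   [T → T fox]
T fox fox fox fox ⇒ T fox fox fox fox fox   [T → T fox]
T fox fox fox fox fox ⇒ big add big fox fox fox fox fox   [T → big add big]

S ⇒ S fox ⇒ T fox ⇒ T fox fox ⇒ T fox fox fox ⇒ T fox fox fox fox ⇒ T fox fox fox fox fox ⇒ big add big fox fox fox fox fox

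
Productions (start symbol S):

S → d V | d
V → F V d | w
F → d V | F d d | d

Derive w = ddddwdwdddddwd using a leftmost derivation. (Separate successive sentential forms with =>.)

S => dV   [S → d V]
dV => dFVd   [V → F V d]
dFVd => dFddVd   [F → F d d]
dFddVd => dFddddVd   [F → F d d]
dFddddVd => ddVddddVd   [F → d V]
ddVddddVd => ddFVdddddVd   [V → F V d]
ddFVdddddVd => dddVVdddddVd   [F → d V]
dddVVdddddVd => dddFVdVdddddVd   [V → F V d]
dddFVdVdddddVd => ddddVdVdddddVd   [F → d]
ddddVdVdddddVd => ddddwdVdddddVd   [V → w]
ddddwdVdddddVd => ddddwdwdddddVd   [V → w]
ddddwdwdddddVd => ddddwdwdddddwd   [V → w]

S => dV => dFVd => dFddVd => dFddddVd => ddVddddVd => ddFVdddddVd => dddVVdddddVd => dddFVdVdddddVd => ddddVdVdddddVd => ddddwdVdddddVd => ddddwdwdddddVd => ddddwdwdddddwd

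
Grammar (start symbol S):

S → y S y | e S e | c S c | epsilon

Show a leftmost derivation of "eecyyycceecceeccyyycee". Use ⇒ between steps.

S⇒eSe⇒eeSee⇒eecScee⇒eecySycee⇒eecyySyycee⇒eecyyySyyycee⇒eecyyycScyyycee⇒eecyyyccSccyyycee⇒eecyyycceSeccyyycee⇒eecyyycceeSeeccyyycee⇒eecyyycceecSceeccyyycee⇒eecyyycceecceeccyyycee

S ⇒ eSe   [S → e S e]
eSe ⇒ eeSee   [S → e S e]
eeSee ⇒ eecScee   [S → c S c]
eecScee ⇒ eecySycee   [S → y S y]
eecySycee ⇒ eecyySyycee   [S → y S y]
eecyySyycee ⇒ eecyyySyyycee   [S → y S y]
eecyyySyyycee ⇒ eecyyycScyyycee   [S → c S c]
eecyyycScyyycee ⇒ eecyyyccSccyyycee   [S → c S c]
eecyyyccSccyyycee ⇒ eecyyycceSeccyyycee   [S → e S e]
eecyyycceSeccyyycee ⇒ eecyyycceeSeeccyyycee   [S → e S e]
eecyyycceeSeeccyyycee ⇒ eecyyycceecSceeccyyycee   [S → c S c]
eecyyycceecSceeccyyycee ⇒ eecyyycceecceeccyyycee   [S → epsilon]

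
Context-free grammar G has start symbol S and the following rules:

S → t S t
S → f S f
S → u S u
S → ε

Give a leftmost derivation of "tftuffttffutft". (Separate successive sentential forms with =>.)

S=>tSt=>tfSft=>tftStft=>tftuSutft=>tftufSfutft=>tftuffSffutft=>tftufftStffutft=>tftuffttffutft

S => tSt   [S → t S t]
tSt => tfSft   [S → f S f]
tfSft => tftStft   [S → t S t]
tftStft => tftuSutft   [S → u S u]
tftuSutft => tftufSfutft   [S → f S f]
tftufSfutft => tftuffSffutft   [S → f S f]
tftuffSffutft => tftufftStffutft   [S → t S t]
tftufftStffutft => tftuffttffutft   [S → ε]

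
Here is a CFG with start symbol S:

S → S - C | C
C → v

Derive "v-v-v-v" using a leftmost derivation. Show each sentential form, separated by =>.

S => S-C   [S → S - C]
S-C => S-C-C   [S → S - C]
S-C-C => S-C-C-C   [S → S - C]
S-C-C-C => C-C-C-C   [S → C]
C-C-C-C => v-C-C-C   [C → v]
v-C-C-C => v-v-C-C   [C → v]
v-v-C-C => v-v-v-C   [C → v]
v-v-v-C => v-v-v-v   [C → v]

S => S-C => S-C-C => S-C-C-C => C-C-C-C => v-C-C-C => v-v-C-C => v-v-v-C => v-v-v-v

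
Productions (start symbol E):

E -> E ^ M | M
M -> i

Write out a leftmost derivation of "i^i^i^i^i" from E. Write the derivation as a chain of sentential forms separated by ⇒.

E⇒E^M⇒E^M^M⇒E^M^M^M⇒E^M^M^M^M⇒M^M^M^M^M⇒i^M^M^M^M⇒i^i^M^M^M⇒i^i^i^M^M⇒i^i^i^i^M⇒i^i^i^i^i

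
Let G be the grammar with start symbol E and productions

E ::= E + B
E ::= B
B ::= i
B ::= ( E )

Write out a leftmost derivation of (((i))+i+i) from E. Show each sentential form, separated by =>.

E => B   [E ::= B]
B => (E)   [B ::= ( E )]
(E) => (E+B)   [E ::= E + B]
(E+B) => (E+B+B)   [E ::= E + B]
(E+B+B) => (B+B+B)   [E ::= B]
(B+B+B) => ((E)+B+B)   [B ::= ( E )]
((E)+B+B) => ((B)+B+B)   [E ::= B]
((B)+B+B) => (((E))+B+B)   [B ::= ( E )]
(((E))+B+B) => (((B))+B+B)   [E ::= B]
(((B))+B+B) => (((i))+B+B)   [B ::= i]
(((i))+B+B) => (((i))+i+B)   [B ::= i]
(((i))+i+B) => (((i))+i+i)   [B ::= i]

E => B => (E) => (E+B) => (E+B+B) => (B+B+B) => ((E)+B+B) => ((B)+B+B) => (((E))+B+B) => (((B))+B+B) => (((i))+B+B) => (((i))+i+B) => (((i))+i+i)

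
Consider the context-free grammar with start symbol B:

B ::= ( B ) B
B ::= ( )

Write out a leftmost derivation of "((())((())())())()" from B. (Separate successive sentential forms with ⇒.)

B ⇒ (B)B   [B ::= ( B ) B]
(B)B ⇒ ((B)B)B   [B ::= ( B ) B]
((B)B)B ⇒ ((())B)B   [B ::= ( )]
((())B)B ⇒ ((())(B)B)B   [B ::= ( B ) B]
((())(B)B)B ⇒ ((())((B)B)B)B   [B ::= ( B ) B]
((())((B)B)B)B ⇒ ((())((())B)B)B   [B ::= ( )]
((())((())B)B)B ⇒ ((())((())())B)B   [B ::= ( )]
((())((())())B)B ⇒ ((())((())())())B   [B ::= ( )]
((())((())())())B ⇒ ((())((())())())()   [B ::= ( )]

B ⇒ (B)B ⇒ ((B)B)B ⇒ ((())B)B ⇒ ((())(B)B)B ⇒ ((())((B)B)B)B ⇒ ((())((())B)B)B ⇒ ((())((())())B)B ⇒ ((())((())())())B ⇒ ((())((())())())()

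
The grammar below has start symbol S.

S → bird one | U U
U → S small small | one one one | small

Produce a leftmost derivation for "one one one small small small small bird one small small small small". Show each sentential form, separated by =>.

S => U U => one one one U => one one one S small small => one one one U U small small => one one one S small small U small small => one one one U U small small U small small => one one one small U small small U small small => one one one small small small small U small small => one one one small small small small S small small small small => one one one small small small small bird one small small small small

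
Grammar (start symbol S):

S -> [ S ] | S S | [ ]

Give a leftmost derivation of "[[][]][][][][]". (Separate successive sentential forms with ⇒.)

S⇒SS⇒SSS⇒SSSS⇒SSSSS⇒[S]SSSS⇒[SS]SSSS⇒[[]S]SSSS⇒[[][]]SSSS⇒[[][]][]SSS⇒[[][]][][]SS⇒[[][]][][][]S⇒[[][]][][][][]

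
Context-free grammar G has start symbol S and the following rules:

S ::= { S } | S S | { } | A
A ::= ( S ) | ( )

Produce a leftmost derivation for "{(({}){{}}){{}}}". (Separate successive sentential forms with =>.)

S=>{S}=>{SS}=>{AS}=>{(S)S}=>{(SS)S}=>{(AS)S}=>{((S)S)S}=>{(({})S)S}=>{(({}){S})S}=>{(({}){{}})S}=>{(({}){{}}){S}}=>{(({}){{}}){{}}}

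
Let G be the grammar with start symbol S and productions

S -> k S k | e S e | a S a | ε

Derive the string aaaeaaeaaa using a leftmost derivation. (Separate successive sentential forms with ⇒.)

S ⇒ aSa   [S -> a S a]
aSa ⇒ aaSaa   [S -> a S a]
aaSaa ⇒ aaaSaaa   [S -> a S a]
aaaSaaa ⇒ aaaeSeaaa   [S -> e S e]
aaaeSeaaa ⇒ aaaeaSaeaaa   [S -> a S a]
aaaeaSaeaaa ⇒ aaaeaaeaaa   [S -> ε]

S⇒aSa⇒aaSaa⇒aaaSaaa⇒aaaeSeaaa⇒aaaeaSaeaaa⇒aaaeaaeaaa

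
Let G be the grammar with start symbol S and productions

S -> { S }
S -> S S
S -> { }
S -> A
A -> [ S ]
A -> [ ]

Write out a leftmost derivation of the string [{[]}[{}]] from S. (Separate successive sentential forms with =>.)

S => A => [S] => [SS] => [{S}S] => [{A}S] => [{[]}S] => [{[]}A] => [{[]}[S]] => [{[]}[{}]]

S => A   [S -> A]
A => [S]   [A -> [ S ]]
[S] => [SS]   [S -> S S]
[SS] => [{S}S]   [S -> { S }]
[{S}S] => [{A}S]   [S -> A]
[{A}S] => [{[]}S]   [A -> [ ]]
[{[]}S] => [{[]}A]   [S -> A]
[{[]}A] => [{[]}[S]]   [A -> [ S ]]
[{[]}[S]] => [{[]}[{}]]   [S -> { }]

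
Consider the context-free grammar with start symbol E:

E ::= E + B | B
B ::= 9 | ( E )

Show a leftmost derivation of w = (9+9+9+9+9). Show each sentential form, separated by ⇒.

E ⇒ B ⇒ (E) ⇒ (E+B) ⇒ (E+B+B) ⇒ (E+B+B+B) ⇒ (E+B+B+B+B) ⇒ (B+B+B+B+B) ⇒ (9+B+B+B+B) ⇒ (9+9+B+B+B) ⇒ (9+9+9+B+B) ⇒ (9+9+9+9+B) ⇒ (9+9+9+9+9)

E ⇒ B   [E ::= B]
B ⇒ (E)   [B ::= ( E )]
(E) ⇒ (E+B)   [E ::= E + B]
(E+B) ⇒ (E+B+B)   [E ::= E + B]
(E+B+B) ⇒ (E+B+B+B)   [E ::= E + B]
(E+B+B+B) ⇒ (E+B+B+B+B)   [E ::= E + B]
(E+B+B+B+B) ⇒ (B+B+B+B+B)   [E ::= B]
(B+B+B+B+B) ⇒ (9+B+B+B+B)   [B ::= 9]
(9+B+B+B+B) ⇒ (9+9+B+B+B)   [B ::= 9]
(9+9+B+B+B) ⇒ (9+9+9+B+B)   [B ::= 9]
(9+9+9+B+B) ⇒ (9+9+9+9+B)   [B ::= 9]
(9+9+9+9+B) ⇒ (9+9+9+9+9)   [B ::= 9]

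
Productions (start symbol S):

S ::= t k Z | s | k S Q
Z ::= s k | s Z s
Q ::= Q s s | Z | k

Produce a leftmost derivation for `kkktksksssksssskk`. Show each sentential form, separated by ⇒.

S ⇒ kSQ   [S ::= k S Q]
kSQ ⇒ kkSQQ   [S ::= k S Q]
kkSQQ ⇒ kkkSQQQ   [S ::= k S Q]
kkkSQQQ ⇒ kkktkZQQQ   [S ::= t k Z]
kkktkZQQQ ⇒ kkktkskQQQ   [Z ::= s k]
kkktkskQQQ ⇒ kkktkskQssQQ   [Q ::= Q s s]
kkktkskQssQQ ⇒ kkktkskZssQQ   [Q ::= Z]
kkktkskZssQQ ⇒ kkktksksZsssQQ   [Z ::= s Z s]
kkktksksZsssQQ ⇒ kkktkskssZssssQQ   [Z ::= s Z s]
kkktkskssZssssQQ ⇒ kkktkskssskssssQQ   [Z ::= s k]
kkktkskssskssssQQ ⇒ kkktksksssksssskQ   [Q ::= k]
kkktksksssksssskQ ⇒ kkktksksssksssskk   [Q ::= k]

S ⇒ kSQ ⇒ kkSQQ ⇒ kkkSQQQ ⇒ kkktkZQQQ ⇒ kkktkskQQQ ⇒ kkktkskQssQQ ⇒ kkktkskZssQQ ⇒ kkktksksZsssQQ ⇒ kkktkskssZssssQQ ⇒ kkktkskssskssssQQ ⇒ kkktksksssksssskQ ⇒ kkktksksssksssskk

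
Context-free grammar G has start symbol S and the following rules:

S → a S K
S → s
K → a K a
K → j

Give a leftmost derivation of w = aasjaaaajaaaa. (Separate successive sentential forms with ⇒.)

S⇒aSK⇒aaSKK⇒aasKK⇒aasjK⇒aasjaKa⇒aasjaaKaa⇒aasjaaaKaaa⇒aasjaaaaKaaaa⇒aasjaaaajaaaa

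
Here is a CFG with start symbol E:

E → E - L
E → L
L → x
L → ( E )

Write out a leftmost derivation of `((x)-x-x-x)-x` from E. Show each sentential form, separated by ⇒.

E ⇒ E-L   [E → E - L]
E-L ⇒ L-L   [E → L]
L-L ⇒ (E)-L   [L → ( E )]
(E)-L ⇒ (E-L)-L   [E → E - L]
(E-L)-L ⇒ (E-L-L)-L   [E → E - L]
(E-L-L)-L ⇒ (E-L-L-L)-L   [E → E - L]
(E-L-L-L)-L ⇒ (L-L-L-L)-L   [E → L]
(L-L-L-L)-L ⇒ ((E)-L-L-L)-L   [L → ( E )]
((E)-L-L-L)-L ⇒ ((L)-L-L-L)-L   [E → L]
((L)-L-L-L)-L ⇒ ((x)-L-L-L)-L   [L → x]
((x)-L-L-L)-L ⇒ ((x)-x-L-L)-L   [L → x]
((x)-x-L-L)-L ⇒ ((x)-x-x-L)-L   [L → x]
((x)-x-x-L)-L ⇒ ((x)-x-x-x)-L   [L → x]
((x)-x-x-x)-L ⇒ ((x)-x-x-x)-x   [L → x]

E ⇒ E-L ⇒ L-L ⇒ (E)-L ⇒ (E-L)-L ⇒ (E-L-L)-L ⇒ (E-L-L-L)-L ⇒ (L-L-L-L)-L ⇒ ((E)-L-L-L)-L ⇒ ((L)-L-L-L)-L ⇒ ((x)-L-L-L)-L ⇒ ((x)-x-L-L)-L ⇒ ((x)-x-x-L)-L ⇒ ((x)-x-x-x)-L ⇒ ((x)-x-x-x)-x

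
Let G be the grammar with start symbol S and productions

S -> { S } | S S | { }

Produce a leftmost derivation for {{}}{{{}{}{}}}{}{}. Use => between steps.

S => SS   [S -> S S]
SS => SSS   [S -> S S]
SSS => {S}SS   [S -> { S }]
{S}SS => {{}}SS   [S -> { }]
{{}}SS => {{}}SSS   [S -> S S]
{{}}SSS => {{}}{S}SS   [S -> { S }]
{{}}{S}SS => {{}}{{S}}SS   [S -> { S }]
{{}}{{S}}SS => {{}}{{SS}}SS   [S -> S S]
{{}}{{SS}}SS => {{}}{{SSS}}SS   [S -> S S]
{{}}{{SSS}}SS => {{}}{{{}SS}}SS   [S -> { }]
{{}}{{{}SS}}SS => {{}}{{{}{}S}}SS   [S -> { }]
{{}}{{{}{}S}}SS => {{}}{{{}{}{}}}SS   [S -> { }]
{{}}{{{}{}{}}}SS => {{}}{{{}{}{}}}{}S   [S -> { }]
{{}}{{{}{}{}}}{}S => {{}}{{{}{}{}}}{}{}   [S -> { }]

S => SS => SSS => {S}SS => {{}}SS => {{}}SSS => {{}}{S}SS => {{}}{{S}}SS => {{}}{{SS}}SS => {{}}{{SSS}}SS => {{}}{{{}SS}}SS => {{}}{{{}{}S}}SS => {{}}{{{}{}{}}}SS => {{}}{{{}{}{}}}{}S => {{}}{{{}{}{}}}{}{}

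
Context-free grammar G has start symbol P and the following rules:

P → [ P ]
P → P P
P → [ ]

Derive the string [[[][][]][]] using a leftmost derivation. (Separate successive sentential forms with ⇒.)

P ⇒ [P] ⇒ [PP] ⇒ [[P]P] ⇒ [[PP]P] ⇒ [[PPP]P] ⇒ [[[]PP]P] ⇒ [[[][]P]P] ⇒ [[[][][]]P] ⇒ [[[][][]][]]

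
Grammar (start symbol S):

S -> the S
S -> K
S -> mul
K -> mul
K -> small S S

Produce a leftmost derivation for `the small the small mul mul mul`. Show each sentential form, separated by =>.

S => the S   [S -> the S]
the S => the K   [S -> K]
the K => the small S S   [K -> small S S]
the small S S => the small the S S   [S -> the S]
the small the S S => the small the K S   [S -> K]
the small the K S => the small the small S S S   [K -> small S S]
the small the small S S S => the small the small mul S S   [S -> mul]
the small the small mul S S => the small the small mul K S   [S -> K]
the small the small mul K S => the small the small mul mul S   [K -> mul]
the small the small mul mul S => the small the small mul mul mul   [S -> mul]

S => the S => the K => the small S S => the small the S S => the small the K S => the small the small S S S => the small the small mul S S => the small the small mul K S => the small the small mul mul S => the small the small mul mul mul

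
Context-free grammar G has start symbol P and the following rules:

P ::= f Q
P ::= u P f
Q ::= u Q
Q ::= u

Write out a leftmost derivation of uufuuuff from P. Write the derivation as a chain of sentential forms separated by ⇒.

P ⇒ uPf ⇒ uuPff ⇒ uufQff ⇒ uufuQff ⇒ uufuuQff ⇒ uufuuuff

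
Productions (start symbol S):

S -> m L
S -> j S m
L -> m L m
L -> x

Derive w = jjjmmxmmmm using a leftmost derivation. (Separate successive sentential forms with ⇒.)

S ⇒ jSm ⇒ jjSmm ⇒ jjjSmmm ⇒ jjjmLmmm ⇒ jjjmmLmmmm ⇒ jjjmmxmmmm

S ⇒ jSm   [S -> j S m]
jSm ⇒ jjSmm   [S -> j S m]
jjSmm ⇒ jjjSmmm   [S -> j S m]
jjjSmmm ⇒ jjjmLmmm   [S -> m L]
jjjmLmmm ⇒ jjjmmLmmmm   [L -> m L m]
jjjmmLmmmm ⇒ jjjmmxmmmm   [L -> x]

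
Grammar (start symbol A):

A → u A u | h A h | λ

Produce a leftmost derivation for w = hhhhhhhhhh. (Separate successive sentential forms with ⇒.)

A ⇒ hAh ⇒ hhAhh ⇒ hhhAhhh ⇒ hhhhAhhhh ⇒ hhhhhAhhhhh ⇒ hhhhhhhhhh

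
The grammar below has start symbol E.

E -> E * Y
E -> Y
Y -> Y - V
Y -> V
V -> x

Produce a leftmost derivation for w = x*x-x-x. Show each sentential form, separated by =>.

E => E*Y => Y*Y => V*Y => x*Y => x*Y-V => x*Y-V-V => x*V-V-V => x*x-V-V => x*x-x-V => x*x-x-x

E => E*Y   [E -> E * Y]
E*Y => Y*Y   [E -> Y]
Y*Y => V*Y   [Y -> V]
V*Y => x*Y   [V -> x]
x*Y => x*Y-V   [Y -> Y - V]
x*Y-V => x*Y-V-V   [Y -> Y - V]
x*Y-V-V => x*V-V-V   [Y -> V]
x*V-V-V => x*x-V-V   [V -> x]
x*x-V-V => x*x-x-V   [V -> x]
x*x-x-V => x*x-x-x   [V -> x]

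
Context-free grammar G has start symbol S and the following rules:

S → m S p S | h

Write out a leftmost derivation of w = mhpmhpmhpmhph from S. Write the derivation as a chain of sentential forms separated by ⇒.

S ⇒ mSpS   [S → m S p S]
mSpS ⇒ mhpS   [S → h]
mhpS ⇒ mhpmSpS   [S → m S p S]
mhpmSpS ⇒ mhpmhpS   [S → h]
mhpmhpS ⇒ mhpmhpmSpS   [S → m S p S]
mhpmhpmSpS ⇒ mhpmhpmhpS   [S → h]
mhpmhpmhpS ⇒ mhpmhpmhpmSpS   [S → m S p S]
mhpmhpmhpmSpS ⇒ mhpmhpmhpmhpS   [S → h]
mhpmhpmhpmhpS ⇒ mhpmhpmhpmhph   [S → h]

S⇒mSpS⇒mhpS⇒mhpmSpS⇒mhpmhpS⇒mhpmhpmSpS⇒mhpmhpmhpS⇒mhpmhpmhpmSpS⇒mhpmhpmhpmhpS⇒mhpmhpmhpmhph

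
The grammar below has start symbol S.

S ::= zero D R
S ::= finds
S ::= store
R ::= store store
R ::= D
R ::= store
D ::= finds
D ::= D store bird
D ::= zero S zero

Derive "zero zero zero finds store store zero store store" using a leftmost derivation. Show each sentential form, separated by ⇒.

S ⇒ zero D R ⇒ zero zero S zero R ⇒ zero zero zero D R zero R ⇒ zero zero zero finds R zero R ⇒ zero zero zero finds store store zero R ⇒ zero zero zero finds store store zero store store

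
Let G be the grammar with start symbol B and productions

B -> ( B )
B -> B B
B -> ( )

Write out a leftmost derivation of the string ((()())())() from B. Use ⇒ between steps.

B ⇒ BB ⇒ (B)B ⇒ (BB)B ⇒ ((B)B)B ⇒ ((BB)B)B ⇒ ((()B)B)B ⇒ ((()())B)B ⇒ ((()())())B ⇒ ((()())())()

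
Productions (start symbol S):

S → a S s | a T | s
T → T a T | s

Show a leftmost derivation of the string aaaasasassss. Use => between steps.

S => aSs   [S → a S s]
aSs => aaSss   [S → a S s]
aaSss => aaaSsss   [S → a S s]
aaaSsss => aaaaTsss   [S → a T]
aaaaTsss => aaaaTaTsss   [T → T a T]
aaaaTaTsss => aaaaTaTaTsss   [T → T a T]
aaaaTaTaTsss => aaaasaTaTsss   [T → s]
aaaasaTaTsss => aaaasasaTsss   [T → s]
aaaasasaTsss => aaaasasassss   [T → s]

S => aSs => aaSss => aaaSsss => aaaaTsss => aaaaTaTsss => aaaaTaTaTsss => aaaasaTaTsss => aaaasasaTsss => aaaasasassss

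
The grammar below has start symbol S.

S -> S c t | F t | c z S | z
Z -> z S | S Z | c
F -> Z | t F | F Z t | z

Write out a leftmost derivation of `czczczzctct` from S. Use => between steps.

S=>Sct=>Sctct=>czSctct=>czczSctct=>czczczSctct=>czczczzctct

S => Sct   [S -> S c t]
Sct => Sctct   [S -> S c t]
Sctct => czSctct   [S -> c z S]
czSctct => czczSctct   [S -> c z S]
czczSctct => czczczSctct   [S -> c z S]
czczczSctct => czczczzctct   [S -> z]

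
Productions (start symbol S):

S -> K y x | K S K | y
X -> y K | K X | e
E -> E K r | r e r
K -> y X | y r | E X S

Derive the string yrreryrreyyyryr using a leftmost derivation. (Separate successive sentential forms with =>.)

S => KSK => yrSK => yrKSKK => yrEXSSKK => yrEKrXSSKK => yrrerKrXSSKK => yrreryrrXSSKK => yrreryrreSSKK => yrreryrreySKK => yrreryrreyyKK => yrreryrreyyyrK => yrreryrreyyyryr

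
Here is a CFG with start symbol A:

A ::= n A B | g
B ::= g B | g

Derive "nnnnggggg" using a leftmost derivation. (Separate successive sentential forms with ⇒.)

A⇒nAB⇒nnABB⇒nnnABBB⇒nnnnABBBB⇒nnnngBBBB⇒nnnnggBBB⇒nnnngggBB⇒nnnnggggB⇒nnnnggggg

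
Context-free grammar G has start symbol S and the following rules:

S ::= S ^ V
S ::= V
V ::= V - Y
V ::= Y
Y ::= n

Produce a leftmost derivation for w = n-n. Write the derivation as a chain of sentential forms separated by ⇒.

S ⇒ V   [S ::= V]
V ⇒ V-Y   [V ::= V - Y]
V-Y ⇒ Y-Y   [V ::= Y]
Y-Y ⇒ n-Y   [Y ::= n]
n-Y ⇒ n-n   [Y ::= n]

S ⇒ V ⇒ V-Y ⇒ Y-Y ⇒ n-Y ⇒ n-n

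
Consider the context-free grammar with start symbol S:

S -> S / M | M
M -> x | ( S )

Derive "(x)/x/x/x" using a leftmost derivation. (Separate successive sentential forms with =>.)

S => S/M   [S -> S / M]
S/M => S/M/M   [S -> S / M]
S/M/M => S/M/M/M   [S -> S / M]
S/M/M/M => M/M/M/M   [S -> M]
M/M/M/M => (S)/M/M/M   [M -> ( S )]
(S)/M/M/M => (M)/M/M/M   [S -> M]
(M)/M/M/M => (x)/M/M/M   [M -> x]
(x)/M/M/M => (x)/x/M/M   [M -> x]
(x)/x/M/M => (x)/x/x/M   [M -> x]
(x)/x/x/M => (x)/x/x/x   [M -> x]

S => S/M => S/M/M => S/M/M/M => M/M/M/M => (S)/M/M/M => (M)/M/M/M => (x)/M/M/M => (x)/x/M/M => (x)/x/x/M => (x)/x/x/x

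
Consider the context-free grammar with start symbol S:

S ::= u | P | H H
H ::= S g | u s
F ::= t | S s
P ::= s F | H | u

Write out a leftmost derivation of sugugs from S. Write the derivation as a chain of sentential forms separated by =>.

S => P => sF => sSs => sHHs => sSgHs => sugHs => sugSgs => sugugs

S => P   [S ::= P]
P => sF   [P ::= s F]
sF => sSs   [F ::= S s]
sSs => sHHs   [S ::= H H]
sHHs => sSgHs   [H ::= S g]
sSgHs => sugHs   [S ::= u]
sugHs => sugSgs   [H ::= S g]
sugSgs => sugugs   [S ::= u]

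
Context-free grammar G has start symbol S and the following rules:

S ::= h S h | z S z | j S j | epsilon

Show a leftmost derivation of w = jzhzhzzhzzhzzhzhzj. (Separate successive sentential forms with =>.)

S => jSj   [S ::= j S j]
jSj => jzSzj   [S ::= z S z]
jzSzj => jzhShzj   [S ::= h S h]
jzhShzj => jzhzSzhzj   [S ::= z S z]
jzhzSzhzj => jzhzhShzhzj   [S ::= h S h]
jzhzhShzhzj => jzhzhzSzhzhzj   [S ::= z S z]
jzhzhzSzhzhzj => jzhzhzzSzzhzhzj   [S ::= z S z]
jzhzhzzSzzhzhzj => jzhzhzzhShzzhzhzj   [S ::= h S h]
jzhzhzzhShzzhzhzj => jzhzhzzhzSzhzzhzhzj   [S ::= z S z]
jzhzhzzhzSzhzzhzhzj => jzhzhzzhzzhzzhzhzj   [S ::= epsilon]

S => jSj => jzSzj => jzhShzj => jzhzSzhzj => jzhzhShzhzj => jzhzhzSzhzhzj => jzhzhzzSzzhzhzj => jzhzhzzhShzzhzhzj => jzhzhzzhzSzhzzhzhzj => jzhzhzzhzzhzzhzhzj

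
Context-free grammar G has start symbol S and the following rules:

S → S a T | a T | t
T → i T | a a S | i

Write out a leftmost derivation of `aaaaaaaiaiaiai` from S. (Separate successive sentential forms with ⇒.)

S ⇒ SaT   [S → S a T]
SaT ⇒ aTaT   [S → a T]
aTaT ⇒ aaaSaT   [T → a a S]
aaaSaT ⇒ aaaaTaT   [S → a T]
aaaaTaT ⇒ aaaaaaSaT   [T → a a S]
aaaaaaSaT ⇒ aaaaaaSaTaT   [S → S a T]
aaaaaaSaTaT ⇒ aaaaaaSaTaTaT   [S → S a T]
aaaaaaSaTaTaT ⇒ aaaaaaaTaTaTaT   [S → a T]
aaaaaaaTaTaTaT ⇒ aaaaaaaiaTaTaT   [T → i]
aaaaaaaiaTaTaT ⇒ aaaaaaaiaiaTaT   [T → i]
aaaaaaaiaiaTaT ⇒ aaaaaaaiaiaiaT   [T → i]
aaaaaaaiaiaiaT ⇒ aaaaaaaiaiaiai   [T → i]

S⇒SaT⇒aTaT⇒aaaSaT⇒aaaaTaT⇒aaaaaaSaT⇒aaaaaaSaTaT⇒aaaaaaSaTaTaT⇒aaaaaaaTaTaTaT⇒aaaaaaaiaTaTaT⇒aaaaaaaiaiaTaT⇒aaaaaaaiaiaiaT⇒aaaaaaaiaiaiai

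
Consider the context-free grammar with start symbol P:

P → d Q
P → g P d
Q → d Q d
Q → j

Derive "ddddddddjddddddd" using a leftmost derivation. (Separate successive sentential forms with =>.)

P=>dQ=>ddQd=>dddQdd=>ddddQddd=>dddddQdddd=>ddddddQddddd=>dddddddQdddddd=>ddddddddQddddddd=>ddddddddjddddddd

P => dQ   [P → d Q]
dQ => ddQd   [Q → d Q d]
ddQd => dddQdd   [Q → d Q d]
dddQdd => ddddQddd   [Q → d Q d]
ddddQddd => dddddQdddd   [Q → d Q d]
dddddQdddd => ddddddQddddd   [Q → d Q d]
ddddddQddddd => dddddddQdddddd   [Q → d Q d]
dddddddQdddddd => ddddddddQddddddd   [Q → d Q d]
ddddddddQddddddd => ddddddddjddddddd   [Q → j]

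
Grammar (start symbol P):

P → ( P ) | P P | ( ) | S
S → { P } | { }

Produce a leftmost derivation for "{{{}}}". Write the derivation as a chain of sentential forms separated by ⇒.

P ⇒ S ⇒ {P} ⇒ {S} ⇒ {{P}} ⇒ {{S}} ⇒ {{{}}}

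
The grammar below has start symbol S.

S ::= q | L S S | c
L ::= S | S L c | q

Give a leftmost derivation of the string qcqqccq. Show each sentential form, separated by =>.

S => LSS => SLcSS => LSSLcSS => qSSLcSS => qcSLcSS => qcqLcSS => qcqqcSS => qcqqccS => qcqqccq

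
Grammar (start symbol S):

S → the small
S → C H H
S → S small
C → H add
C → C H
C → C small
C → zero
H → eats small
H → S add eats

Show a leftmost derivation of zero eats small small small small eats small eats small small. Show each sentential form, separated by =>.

S => S small   [S → S small]
S small => C H H small   [S → C H H]
C H H small => C small H H small   [C → C small]
C small H H small => C small small H H small   [C → C small]
C small small H H small => C small small small H H small   [C → C small]
C small small small H H small => C H small small small H H small   [C → C H]
C H small small small H H small => zero H small small small H H small   [C → zero]
zero H small small small H H small => zero eats small small small small H H small   [H → eats small]
zero eats small small small small H H small => zero eats small small small small eats small H small   [H → eats small]
zero eats small small small small eats small H small => zero eats small small small small eats small eats small small   [H → eats small]

S => S small => C H H small => C small H H small => C small small H H small => C small small small H H small => C H small small small H H small => zero H small small small H H small => zero eats small small small small H H small => zero eats small small small small eats small H small => zero eats small small small small eats small eats small small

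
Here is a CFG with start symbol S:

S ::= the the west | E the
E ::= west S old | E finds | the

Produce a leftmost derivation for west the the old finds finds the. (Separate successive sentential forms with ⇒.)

S ⇒ E the   [S ::= E the]
E the ⇒ E finds the   [E ::= E finds]
E finds the ⇒ E finds finds the   [E ::= E finds]
E finds finds the ⇒ west S old finds finds the   [E ::= west S old]
west S old finds finds the ⇒ west E the old finds finds the   [S ::= E the]
west E the old finds finds the ⇒ west the the old finds finds the   [E ::= the]

S ⇒ E the ⇒ E finds the ⇒ E finds finds the ⇒ west S old finds finds the ⇒ west E the old finds finds the ⇒ west the the old finds finds the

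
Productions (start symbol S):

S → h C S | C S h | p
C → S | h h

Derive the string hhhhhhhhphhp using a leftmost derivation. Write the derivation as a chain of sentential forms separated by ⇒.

S ⇒ hCS ⇒ hhhS ⇒ hhhhCS ⇒ hhhhSS ⇒ hhhhCShS ⇒ hhhhhhShS ⇒ hhhhhhCShhS ⇒ hhhhhhhhShhS ⇒ hhhhhhhhphhS ⇒ hhhhhhhhphhp

S ⇒ hCS   [S → h C S]
hCS ⇒ hhhS   [C → h h]
hhhS ⇒ hhhhCS   [S → h C S]
hhhhCS ⇒ hhhhSS   [C → S]
hhhhSS ⇒ hhhhCShS   [S → C S h]
hhhhCShS ⇒ hhhhhhShS   [C → h h]
hhhhhhShS ⇒ hhhhhhCShhS   [S → C S h]
hhhhhhCShhS ⇒ hhhhhhhhShhS   [C → h h]
hhhhhhhhShhS ⇒ hhhhhhhhphhS   [S → p]
hhhhhhhhphhS ⇒ hhhhhhhhphhp   [S → p]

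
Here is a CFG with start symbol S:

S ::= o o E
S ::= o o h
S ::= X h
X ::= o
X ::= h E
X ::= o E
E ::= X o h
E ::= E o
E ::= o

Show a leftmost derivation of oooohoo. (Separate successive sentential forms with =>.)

S => ooE   [S ::= o o E]
ooE => ooEo   [E ::= E o]
ooEo => ooEoo   [E ::= E o]
ooEoo => ooXohoo   [E ::= X o h]
ooXohoo => oooohoo   [X ::= o]

S=>ooE=>ooEo=>ooEoo=>ooXohoo=>oooohoo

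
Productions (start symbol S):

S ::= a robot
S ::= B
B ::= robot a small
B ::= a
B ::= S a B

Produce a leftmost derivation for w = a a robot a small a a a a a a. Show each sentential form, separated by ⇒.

S ⇒ B ⇒ S a B ⇒ B a B ⇒ S a B a B ⇒ B a B a B ⇒ a a B a B ⇒ a a robot a small a B ⇒ a a robot a small a S a B ⇒ a a robot a small a B a B ⇒ a a robot a small a a a B ⇒ a a robot a small a a a S a B ⇒ a a robot a small a a a B a B ⇒ a a robot a small a a a a a B ⇒ a a robot a small a a a a a a

S ⇒ B   [S ::= B]
B ⇒ S a B   [B ::= S a B]
S a B ⇒ B a B   [S ::= B]
B a B ⇒ S a B a B   [B ::= S a B]
S a B a B ⇒ B a B a B   [S ::= B]
B a B a B ⇒ a a B a B   [B ::= a]
a a B a B ⇒ a a robot a small a B   [B ::= robot a small]
a a robot a small a B ⇒ a a robot a small a S a B   [B ::= S a B]
a a robot a small a S a B ⇒ a a robot a small a B a B   [S ::= B]
a a robot a small a B a B ⇒ a a robot a small a a a B   [B ::= a]
a a robot a small a a a B ⇒ a a robot a small a a a S a B   [B ::= S a B]
a a robot a small a a a S a B ⇒ a a robot a small a a a B a B   [S ::= B]
a a robot a small a a a B a B ⇒ a a robot a small a a a a a B   [B ::= a]
a a robot a small a a a a a B ⇒ a a robot a small a a a a a a   [B ::= a]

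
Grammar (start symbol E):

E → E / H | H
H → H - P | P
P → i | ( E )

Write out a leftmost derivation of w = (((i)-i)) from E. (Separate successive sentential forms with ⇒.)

E ⇒ H ⇒ P ⇒ (E) ⇒ (H) ⇒ (P) ⇒ ((E)) ⇒ ((H)) ⇒ ((H-P)) ⇒ ((P-P)) ⇒ (((E)-P)) ⇒ (((H)-P)) ⇒ (((P)-P)) ⇒ (((i)-P)) ⇒ (((i)-i))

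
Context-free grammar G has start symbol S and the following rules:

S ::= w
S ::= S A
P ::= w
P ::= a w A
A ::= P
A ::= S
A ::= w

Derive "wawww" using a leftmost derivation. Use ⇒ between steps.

S ⇒ SA ⇒ SAA ⇒ wAA ⇒ wPA ⇒ wawAA ⇒ wawwA ⇒ wawwP ⇒ wawww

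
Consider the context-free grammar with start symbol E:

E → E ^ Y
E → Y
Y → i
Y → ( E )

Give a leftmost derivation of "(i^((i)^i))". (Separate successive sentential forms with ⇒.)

E ⇒ Y ⇒ (E) ⇒ (E^Y) ⇒ (Y^Y) ⇒ (i^Y) ⇒ (i^(E)) ⇒ (i^(E^Y)) ⇒ (i^(Y^Y)) ⇒ (i^((E)^Y)) ⇒ (i^((Y)^Y)) ⇒ (i^((i)^Y)) ⇒ (i^((i)^i))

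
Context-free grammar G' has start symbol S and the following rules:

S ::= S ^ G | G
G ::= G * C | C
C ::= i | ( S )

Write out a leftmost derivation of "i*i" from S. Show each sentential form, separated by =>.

S => G   [S ::= G]
G => G*C   [G ::= G * C]
G*C => C*C   [G ::= C]
C*C => i*C   [C ::= i]
i*C => i*i   [C ::= i]

S => G => G*C => C*C => i*C => i*i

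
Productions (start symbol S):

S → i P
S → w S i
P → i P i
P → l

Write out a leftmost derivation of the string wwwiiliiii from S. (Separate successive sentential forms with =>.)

S => wSi => wwSii => wwwSiii => wwwiPiii => wwwiiPiiii => wwwiiliiii

S => wSi   [S → w S i]
wSi => wwSii   [S → w S i]
wwSii => wwwSiii   [S → w S i]
wwwSiii => wwwiPiii   [S → i P]
wwwiPiii => wwwiiPiiii   [P → i P i]
wwwiiPiiii => wwwiiliiii   [P → l]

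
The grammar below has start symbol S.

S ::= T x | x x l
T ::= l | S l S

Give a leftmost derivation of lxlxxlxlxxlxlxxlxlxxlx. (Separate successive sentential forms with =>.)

S => Tx => SlSx => TxlSx => SlSxlSx => TxlSxlSx => SlSxlSxlSx => TxlSxlSxlSx => SlSxlSxlSxlSx => TxlSxlSxlSxlSx => lxlSxlSxlSxlSx => lxlxxlxlSxlSxlSx => lxlxxlxlxxlxlSxlSx => lxlxxlxlxxlxlxxlxlSx => lxlxxlxlxxlxlxxlxlxxlx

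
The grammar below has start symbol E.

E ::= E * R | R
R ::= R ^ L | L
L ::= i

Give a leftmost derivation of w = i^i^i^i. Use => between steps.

E => R => R^L => R^L^L => R^L^L^L => L^L^L^L => i^L^L^L => i^i^L^L => i^i^i^L => i^i^i^i

E => R   [E ::= R]
R => R^L   [R ::= R ^ L]
R^L => R^L^L   [R ::= R ^ L]
R^L^L => R^L^L^L   [R ::= R ^ L]
R^L^L^L => L^L^L^L   [R ::= L]
L^L^L^L => i^L^L^L   [L ::= i]
i^L^L^L => i^i^L^L   [L ::= i]
i^i^L^L => i^i^i^L   [L ::= i]
i^i^i^L => i^i^i^i   [L ::= i]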